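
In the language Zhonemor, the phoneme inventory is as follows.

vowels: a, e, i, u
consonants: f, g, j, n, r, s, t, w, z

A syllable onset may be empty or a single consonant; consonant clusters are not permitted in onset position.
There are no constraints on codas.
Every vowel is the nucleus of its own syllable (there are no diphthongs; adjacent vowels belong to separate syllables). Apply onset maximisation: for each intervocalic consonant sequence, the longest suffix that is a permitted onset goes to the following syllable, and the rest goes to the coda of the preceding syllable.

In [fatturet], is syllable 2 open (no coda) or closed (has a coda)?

open

Vowels present: a, u, e; each is a nucleus, giving 3 syllables.
/a…u/ gap (V1→V2): /tt/ splits as /t/ + /t/ (/t/ is the longest suffix that is a licit onset).
/u…e/ gap (V2→V3): just /r/ — single C goes to the following onset.
So the parse is fat.tu.ret.
Syllable 2 is /tu/; it ends in its nucleus with no coda, so it is open.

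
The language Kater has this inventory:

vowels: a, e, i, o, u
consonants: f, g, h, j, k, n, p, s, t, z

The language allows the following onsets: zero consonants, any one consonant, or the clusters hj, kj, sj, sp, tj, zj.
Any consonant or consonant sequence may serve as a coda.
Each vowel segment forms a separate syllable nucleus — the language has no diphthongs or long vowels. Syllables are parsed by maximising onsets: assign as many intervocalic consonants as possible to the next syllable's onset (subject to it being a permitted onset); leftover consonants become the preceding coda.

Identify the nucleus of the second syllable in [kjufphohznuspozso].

o

Vowels present: u, o, u, o, o; each is a nucleus, giving 5 syllables.
The second nucleus (vowel 2 from the left) is /o/.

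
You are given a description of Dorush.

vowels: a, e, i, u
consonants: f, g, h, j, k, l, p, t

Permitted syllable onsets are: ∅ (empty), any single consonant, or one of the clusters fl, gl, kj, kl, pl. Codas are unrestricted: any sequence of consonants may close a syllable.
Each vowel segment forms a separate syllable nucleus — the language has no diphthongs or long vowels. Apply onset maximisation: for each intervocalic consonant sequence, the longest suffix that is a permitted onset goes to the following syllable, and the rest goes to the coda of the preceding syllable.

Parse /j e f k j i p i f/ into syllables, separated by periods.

Vowels present: e, i, i; each is a nucleus, giving 3 syllables.
V1 /e/ – V2 /i/: /fkj/ splits as /f/ + /kj/ (/kj/ is the longest suffix that is a licit onset).
V2 /i/ – V3 /i/: just /p/ — single C goes to the following onset.

jef.kji.pif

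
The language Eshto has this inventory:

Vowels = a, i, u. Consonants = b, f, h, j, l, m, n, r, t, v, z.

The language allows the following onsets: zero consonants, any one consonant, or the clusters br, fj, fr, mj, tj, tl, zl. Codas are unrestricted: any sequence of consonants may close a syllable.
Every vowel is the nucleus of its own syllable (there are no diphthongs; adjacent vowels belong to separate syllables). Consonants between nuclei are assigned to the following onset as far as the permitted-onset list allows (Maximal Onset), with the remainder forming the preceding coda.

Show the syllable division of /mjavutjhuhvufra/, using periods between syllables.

mja.vutj.huh.vu.fra

The vowels are a, u, u, u, a — 5 nuclei, so 5 syllables.
V1 /a/ – V2 /u/: /v/ → onset of the next syllable (single consonants are always licit onsets).
V2 /u/ – V3 /u/: /tjh/; trying suffixes from longest down, /h/ is the first permitted one, so coda /tj/ | onset /h/.
V3 /u/ – V4 /u/: /hv/; trying suffixes from longest down, /v/ is the first permitted one, so coda /h/ | onset /v/.
V4 /u/ – V5 /a/: /fr/ is a licit onset in full, so it all attaches to the next syllable.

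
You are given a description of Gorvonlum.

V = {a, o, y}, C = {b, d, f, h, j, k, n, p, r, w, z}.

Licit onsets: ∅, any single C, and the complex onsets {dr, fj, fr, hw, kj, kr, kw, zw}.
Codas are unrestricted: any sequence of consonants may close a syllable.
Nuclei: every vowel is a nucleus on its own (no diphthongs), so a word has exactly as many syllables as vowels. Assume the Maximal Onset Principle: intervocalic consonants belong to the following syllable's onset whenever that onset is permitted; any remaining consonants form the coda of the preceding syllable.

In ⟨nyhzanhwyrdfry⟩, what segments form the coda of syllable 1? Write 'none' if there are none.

h

Vowels present: y, a, y, y; each is a nucleus, giving 4 syllables.
V1 /y/ – V2 /a/: /hz/ — longest licit onset from the right is /z/, leaving /h/ as coda.
V2 /a/ – V3 /y/: /nhw/ — longest licit onset from the right is /hw/, leaving /n/ as coda.
V3 /y/ – V4 /y/: /rdfr/ — longest licit onset from the right is /fr/, leaving /rd/ as coda.
Putting it together: nyh.zan.hwyrd.fry.
Syllable 1 is /nyh/: onset /n/, nucleus /y/, coda /h/.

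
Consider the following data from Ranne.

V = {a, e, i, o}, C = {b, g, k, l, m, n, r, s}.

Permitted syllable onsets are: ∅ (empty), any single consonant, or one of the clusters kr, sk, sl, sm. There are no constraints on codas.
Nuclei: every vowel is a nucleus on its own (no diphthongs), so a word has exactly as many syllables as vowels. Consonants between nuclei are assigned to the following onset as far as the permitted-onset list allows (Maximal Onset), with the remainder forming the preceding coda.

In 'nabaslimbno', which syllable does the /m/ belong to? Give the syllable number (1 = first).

3

Nuclei (vowels): a, a, i, o → 4 syllables.
Between /a/ (V1) and /a/ (V2): /b/ → onset of the next syllable (single consonants are always licit onsets).
Between /a/ (V2) and /i/ (V3): cluster /sl/ — /sl/ is itself a permitted onset, so the whole cluster goes right; preceding coda = ∅.
Between /i/ (V3) and /o/ (V4): /mbn/ — longest licit onset from the right is /n/, leaving /mb/ as coda.
Syllabification: na.ba.slimb.no.
The /m/ is in the coda of syllable 3 (/slimb/).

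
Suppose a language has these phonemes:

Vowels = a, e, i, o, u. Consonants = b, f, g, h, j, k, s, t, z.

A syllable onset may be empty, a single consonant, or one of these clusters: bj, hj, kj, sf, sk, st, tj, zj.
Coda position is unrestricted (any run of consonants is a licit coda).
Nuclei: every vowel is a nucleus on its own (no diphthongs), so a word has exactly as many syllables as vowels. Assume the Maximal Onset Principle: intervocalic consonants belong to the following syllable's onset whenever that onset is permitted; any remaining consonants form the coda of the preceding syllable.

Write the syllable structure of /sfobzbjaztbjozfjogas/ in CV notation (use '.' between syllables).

The vowels are o, a, o, o, a — 5 nuclei, so 5 syllables.
σ1/σ2 boundary: /bzbj/ splits as /bz/ + /bj/ (/bj/ is the longest suffix that is a licit onset).
σ2/σ3 boundary: cluster /ztbj/ — the longest permitted-onset suffix is /bj/; onset = /bj/, preceding coda = /zt/.
σ3/σ4 boundary: /zfj/ — longest licit onset from the right is /j/, leaving /zf/ as coda.
σ4/σ5 boundary: just /g/ — single C goes to the following onset.
Result: sfobz.bjazt.bjozf.jo.gas.
Mapping each syllable to C/V: /sfobz/ → CCVCC, /bjazt/ → CCVCC, /bjozf/ → CCVCC, /jo/ → CV, /gas/ → CVC.

CCVCC.CCVCC.CCVCC.CV.CVC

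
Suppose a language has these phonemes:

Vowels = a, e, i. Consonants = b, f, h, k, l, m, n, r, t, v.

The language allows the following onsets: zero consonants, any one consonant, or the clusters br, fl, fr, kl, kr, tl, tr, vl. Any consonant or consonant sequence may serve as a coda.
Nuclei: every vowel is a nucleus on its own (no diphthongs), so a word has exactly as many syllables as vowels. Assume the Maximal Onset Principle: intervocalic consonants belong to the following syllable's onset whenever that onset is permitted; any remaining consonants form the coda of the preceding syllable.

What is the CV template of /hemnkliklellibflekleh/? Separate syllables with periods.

Nuclei (vowels): e, i, e, i, e, e → 6 syllables.
/e…i/ gap (V1→V2): cluster /mnkl/ — the longest permitted-onset suffix is /kl/; onset = /kl/, preceding coda = /mn/.
/i…e/ gap (V2→V3): /kl/ is a licit onset in full, so it all attaches to the next syllable.
/e…i/ gap (V3→V4): /ll/; trying suffixes from longest down, /l/ is the first permitted one, so coda /l/ | onset /l/.
/i…e/ gap (V4→V5): /bfl/ splits as /b/ + /fl/ (/fl/ is the longest suffix that is a licit onset).
/e…e/ gap (V5→V6): cluster /kl/ — /kl/ is itself a permitted onset, so the whole cluster goes right; preceding coda = ∅.
So the parse is hemn.kli.klel.lib.fle.kleh.
Mapping each syllable to C/V: /hemn/ → CVCC, /kli/ → CCV, /klel/ → CCVC, /lib/ → CVC, /fle/ → CCV, /kleh/ → CCVC.

CVCC.CCV.CCVC.CVC.CCV.CCVC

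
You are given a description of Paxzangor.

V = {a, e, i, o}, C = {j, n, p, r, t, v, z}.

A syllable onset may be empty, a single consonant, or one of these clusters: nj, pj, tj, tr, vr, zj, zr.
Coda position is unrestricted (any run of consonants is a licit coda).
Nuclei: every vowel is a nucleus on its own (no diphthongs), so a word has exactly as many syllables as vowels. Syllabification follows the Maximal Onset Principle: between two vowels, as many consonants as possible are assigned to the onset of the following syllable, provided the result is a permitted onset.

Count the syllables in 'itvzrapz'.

The vowels are i, a — 2 nuclei, so 2 syllables.

2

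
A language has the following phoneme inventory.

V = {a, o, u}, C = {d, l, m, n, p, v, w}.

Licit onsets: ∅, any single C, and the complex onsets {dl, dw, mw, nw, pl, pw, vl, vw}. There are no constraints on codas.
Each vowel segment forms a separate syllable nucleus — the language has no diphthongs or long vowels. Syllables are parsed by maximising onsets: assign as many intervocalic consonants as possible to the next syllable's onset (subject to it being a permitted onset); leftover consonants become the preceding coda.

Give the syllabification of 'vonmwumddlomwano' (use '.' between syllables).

von.mwumd.dlo.mwa.no

Nuclei (vowels): o, u, o, a, o → 5 syllables.
Between /o/ (V1) and /u/ (V2): cluster /nmw/ — the longest permitted-onset suffix is /mw/; onset = /mw/, preceding coda = /n/.
Between /u/ (V2) and /o/ (V3): cluster /mddl/ — the longest permitted-onset suffix is /dl/; onset = /dl/, preceding coda = /md/.
Between /o/ (V3) and /a/ (V4): /mw/ is a licit onset in full, so it all attaches to the next syllable.
Between /a/ (V4) and /o/ (V5): /n/ is a single consonant, so it becomes the next onset.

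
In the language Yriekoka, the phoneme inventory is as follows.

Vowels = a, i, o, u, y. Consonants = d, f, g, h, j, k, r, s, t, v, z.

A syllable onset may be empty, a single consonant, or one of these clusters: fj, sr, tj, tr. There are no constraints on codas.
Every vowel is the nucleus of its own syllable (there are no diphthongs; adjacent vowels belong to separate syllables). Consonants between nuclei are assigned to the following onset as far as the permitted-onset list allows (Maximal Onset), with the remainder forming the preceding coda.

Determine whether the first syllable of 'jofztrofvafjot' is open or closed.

Vowels present: o, o, a, o; each is a nucleus, giving 4 syllables.
V1 /o/ – V2 /o/: /fztr/ splits as /fz/ + /tr/ (/tr/ is the longest suffix that is a licit onset).
V2 /o/ – V3 /a/: /fv/ splits as /f/ + /v/ (/v/ is the longest suffix that is a licit onset).
V3 /a/ – V4 /o/: /fj/ — entire cluster is a permitted onset → onset /fj/, coda ∅.
Syllabification: jofz.trof.va.fjot.
Syllable 1 is /jofz/ with coda /fz/, so it is closed.

closed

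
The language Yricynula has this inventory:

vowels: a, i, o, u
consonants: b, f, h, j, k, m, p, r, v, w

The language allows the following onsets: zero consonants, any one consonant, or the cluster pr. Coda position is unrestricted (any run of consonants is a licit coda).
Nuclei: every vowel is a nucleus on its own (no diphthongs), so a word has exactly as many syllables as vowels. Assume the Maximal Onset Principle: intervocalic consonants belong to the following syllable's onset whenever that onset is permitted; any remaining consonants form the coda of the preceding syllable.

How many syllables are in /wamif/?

Vowels present: a, i; each is a nucleus, giving 2 syllables.

2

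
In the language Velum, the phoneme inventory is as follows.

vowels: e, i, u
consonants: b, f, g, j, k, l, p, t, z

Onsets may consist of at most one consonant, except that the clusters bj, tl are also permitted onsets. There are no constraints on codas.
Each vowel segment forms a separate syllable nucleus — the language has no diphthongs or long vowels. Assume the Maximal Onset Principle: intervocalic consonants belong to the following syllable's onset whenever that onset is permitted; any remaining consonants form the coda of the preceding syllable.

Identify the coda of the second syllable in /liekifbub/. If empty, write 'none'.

none

Nuclei (vowels): i, e, i, u → 4 syllables.
Between /i/ (V1) and /e/ (V2): nothing intervenes; syllable break is V.V.
Between /e/ (V2) and /i/ (V3): /k/ → onset of the next syllable (single consonants are always licit onsets).
Between /i/ (V3) and /u/ (V4): cluster /fb/ — the longest permitted-onset suffix is /b/; onset = /b/, preceding coda = /f/.
Syllabification: li.e.kif.bub.
Syllable 2 is /e/: onset ∅, nucleus /e/, coda ∅.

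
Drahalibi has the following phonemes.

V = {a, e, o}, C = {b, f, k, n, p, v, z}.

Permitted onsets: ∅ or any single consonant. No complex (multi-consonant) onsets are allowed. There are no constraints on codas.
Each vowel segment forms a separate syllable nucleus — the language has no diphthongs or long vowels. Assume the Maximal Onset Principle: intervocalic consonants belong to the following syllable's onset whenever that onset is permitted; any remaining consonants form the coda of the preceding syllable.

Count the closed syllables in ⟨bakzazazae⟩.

1

The vowels are a, a, a, a, e — 5 nuclei, so 5 syllables.
σ1/σ2 boundary: cluster /kz/ — the longest permitted-onset suffix is /z/; onset = /z/, preceding coda = /k/.
σ2/σ3 boundary: just /z/ — single C goes to the following onset.
σ3/σ4 boundary: /z/ is a single consonant, so it becomes the next onset.
σ4/σ5 boundary: no consonants, so the boundary falls immediately after /a/.
Putting it together: bak.za.za.za.e.
Classifying each syllable: /bak/ (closed), /za/ (open), /za/ (open), /za/ (open), /e/ (open).
Closed syllables: 1.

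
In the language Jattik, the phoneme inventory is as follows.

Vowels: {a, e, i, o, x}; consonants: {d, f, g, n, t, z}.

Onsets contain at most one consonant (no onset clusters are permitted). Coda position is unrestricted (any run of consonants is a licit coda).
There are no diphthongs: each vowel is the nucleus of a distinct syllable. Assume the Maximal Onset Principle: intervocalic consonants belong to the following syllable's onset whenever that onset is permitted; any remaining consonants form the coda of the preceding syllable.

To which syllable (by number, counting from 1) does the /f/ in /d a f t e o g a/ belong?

1

The vowels are a, e, o, a — 4 nuclei, so 4 syllables.
V1 /a/ – V2 /e/: /ft/ — longest licit onset from the right is /t/, leaving /f/ as coda.
V2 /e/ – V3 /o/: no consonants, so the boundary falls immediately after /e/.
V3 /o/ – V4 /a/: /g/ → onset of the next syllable (single consonants are always licit onsets).
Putting it together: daf.te.o.ga.
The /f/ is in the coda of syllable 1 (/daf/).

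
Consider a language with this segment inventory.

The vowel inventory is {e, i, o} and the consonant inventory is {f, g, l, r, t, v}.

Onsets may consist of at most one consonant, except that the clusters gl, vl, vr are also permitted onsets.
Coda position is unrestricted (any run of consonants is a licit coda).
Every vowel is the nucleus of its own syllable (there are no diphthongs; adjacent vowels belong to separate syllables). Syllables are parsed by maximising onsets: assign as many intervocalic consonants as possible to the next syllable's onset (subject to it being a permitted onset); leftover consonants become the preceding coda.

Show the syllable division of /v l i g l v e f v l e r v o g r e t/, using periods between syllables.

Nuclei (vowels): i, e, e, o, e → 5 syllables.
V1 /i/ – V2 /e/: /glv/ — longest licit onset from the right is /v/, leaving /gl/ as coda.
V2 /e/ – V3 /e/: /fvl/ — longest licit onset from the right is /vl/, leaving /f/ as coda.
V3 /e/ – V4 /o/: /rv/ — longest licit onset from the right is /v/, leaving /r/ as coda.
V4 /o/ – V5 /e/: /gr/ — longest licit onset from the right is /r/, leaving /g/ as coda.

vligl.vef.vler.vog.ret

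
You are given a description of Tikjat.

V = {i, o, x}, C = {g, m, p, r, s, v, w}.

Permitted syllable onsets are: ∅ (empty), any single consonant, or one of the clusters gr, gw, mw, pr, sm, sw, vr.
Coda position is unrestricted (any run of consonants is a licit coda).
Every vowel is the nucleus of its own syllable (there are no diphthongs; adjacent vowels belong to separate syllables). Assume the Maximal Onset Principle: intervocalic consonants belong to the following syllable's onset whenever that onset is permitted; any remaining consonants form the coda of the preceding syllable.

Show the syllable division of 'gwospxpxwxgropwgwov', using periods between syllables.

gwos.px.px.wx.gropw.gwov

The vowels are o, x, x, x, o, o — 6 nuclei, so 6 syllables.
Between /o/ (V1) and /x/ (V2): /sp/ splits as /s/ + /p/ (/p/ is the longest suffix that is a licit onset).
Between /x/ (V2) and /x/ (V3): just /p/ — single C goes to the following onset.
Between /x/ (V3) and /x/ (V4): /w/ → onset of the next syllable (single consonants are always licit onsets).
Between /x/ (V4) and /o/ (V5): /gr/ — entire cluster is a permitted onset → onset /gr/, coda ∅.
Between /o/ (V5) and /o/ (V6): cluster /pwgw/ — the longest permitted-onset suffix is /gw/; onset = /gw/, preceding coda = /pw/.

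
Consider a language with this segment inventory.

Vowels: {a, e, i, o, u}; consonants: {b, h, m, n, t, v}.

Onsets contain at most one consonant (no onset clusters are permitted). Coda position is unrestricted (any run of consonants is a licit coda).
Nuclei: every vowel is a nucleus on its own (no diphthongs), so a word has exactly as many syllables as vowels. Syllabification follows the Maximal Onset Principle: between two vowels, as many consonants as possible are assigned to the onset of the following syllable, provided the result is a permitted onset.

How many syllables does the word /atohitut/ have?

4

Nuclei (vowels): a, o, i, u → 4 syllables.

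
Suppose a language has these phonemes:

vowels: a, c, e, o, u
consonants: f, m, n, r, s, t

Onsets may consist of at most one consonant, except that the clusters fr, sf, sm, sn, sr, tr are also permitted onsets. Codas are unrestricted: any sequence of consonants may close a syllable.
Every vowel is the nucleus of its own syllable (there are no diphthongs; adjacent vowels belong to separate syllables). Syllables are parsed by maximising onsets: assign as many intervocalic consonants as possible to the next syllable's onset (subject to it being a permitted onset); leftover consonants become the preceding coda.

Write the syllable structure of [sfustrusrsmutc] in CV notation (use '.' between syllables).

Vowels present: u, u, u, c; each is a nucleus, giving 4 syllables.
σ1/σ2 boundary: /str/ splits as /s/ + /tr/ (/tr/ is the longest suffix that is a licit onset).
σ2/σ3 boundary: cluster /srsm/ — the longest permitted-onset suffix is /sm/; onset = /sm/, preceding coda = /sr/.
σ3/σ4 boundary: /t/ → onset of the next syllable (single consonants are always licit onsets).
Result: sfus.trusr.smu.tc.
Mapping each syllable to C/V: /sfus/ → CCVC, /trusr/ → CCVCC, /smu/ → CCV, /tc/ → CV.

CCVC.CCVCC.CCV.CV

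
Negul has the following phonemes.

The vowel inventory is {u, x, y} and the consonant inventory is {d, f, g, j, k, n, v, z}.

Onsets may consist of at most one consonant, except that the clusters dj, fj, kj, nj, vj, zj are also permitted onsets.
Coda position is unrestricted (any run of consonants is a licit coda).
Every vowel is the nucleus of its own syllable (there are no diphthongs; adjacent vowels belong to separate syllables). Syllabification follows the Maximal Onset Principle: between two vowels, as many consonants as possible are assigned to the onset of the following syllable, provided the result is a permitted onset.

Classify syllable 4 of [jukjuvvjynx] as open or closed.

Nuclei (vowels): u, u, y, x → 4 syllables.
V1 /u/ – V2 /u/: /kj/ is a licit onset in full, so it all attaches to the next syllable.
V2 /u/ – V3 /y/: /vvj/; trying suffixes from longest down, /vj/ is the first permitted one, so coda /v/ | onset /vj/.
V3 /y/ – V4 /x/: just /n/ — single C goes to the following onset.
Putting it together: ju.kjuv.vjy.nx.
Syllable 4 is /nx/; it ends in its nucleus with no coda, so it is open.

open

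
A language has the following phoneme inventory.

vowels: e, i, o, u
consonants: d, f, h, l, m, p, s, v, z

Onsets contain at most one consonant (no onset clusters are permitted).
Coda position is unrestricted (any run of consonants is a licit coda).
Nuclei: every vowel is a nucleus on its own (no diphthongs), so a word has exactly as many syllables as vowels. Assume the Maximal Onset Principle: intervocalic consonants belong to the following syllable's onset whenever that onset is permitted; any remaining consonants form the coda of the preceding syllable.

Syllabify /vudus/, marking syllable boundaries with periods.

The vowels are u, u — 2 nuclei, so 2 syllables.
V1 /u/ – V2 /u/: just /d/ — single C goes to the following onset.

vu.dus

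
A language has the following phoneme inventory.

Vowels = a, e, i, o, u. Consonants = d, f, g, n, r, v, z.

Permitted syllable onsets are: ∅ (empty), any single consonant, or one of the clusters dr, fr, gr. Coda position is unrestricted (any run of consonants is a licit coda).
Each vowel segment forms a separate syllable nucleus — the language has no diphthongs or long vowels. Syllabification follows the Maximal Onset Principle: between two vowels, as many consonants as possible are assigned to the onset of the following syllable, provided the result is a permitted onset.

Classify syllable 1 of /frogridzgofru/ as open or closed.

open

Nuclei (vowels): o, i, o, u → 4 syllables.
V1 /o/ – V2 /i/: cluster /gr/ — /gr/ is itself a permitted onset, so the whole cluster goes right; preceding coda = ∅.
V2 /i/ – V3 /o/: /dzg/ — longest licit onset from the right is /g/, leaving /dz/ as coda.
V3 /o/ – V4 /u/: /fr/ — entire cluster is a permitted onset → onset /fr/, coda ∅.
Result: fro.gridz.go.fru.
Syllable 1 is /fro/; it ends in its nucleus with no coda, so it is open.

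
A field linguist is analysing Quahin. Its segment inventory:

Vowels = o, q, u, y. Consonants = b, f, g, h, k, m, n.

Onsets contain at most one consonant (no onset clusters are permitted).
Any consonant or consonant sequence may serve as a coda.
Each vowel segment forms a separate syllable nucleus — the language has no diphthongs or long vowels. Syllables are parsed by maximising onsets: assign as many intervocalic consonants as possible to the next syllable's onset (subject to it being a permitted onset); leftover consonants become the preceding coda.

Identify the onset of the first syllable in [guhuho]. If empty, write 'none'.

g

Nuclei (vowels): u, u, o → 3 syllables.
V1 /u/ – V2 /u/: just /h/ — single C goes to the following onset.
V2 /u/ – V3 /o/: /h/ is a single consonant, so it becomes the next onset.
Result: gu.hu.ho.
Syllable 1 is /gu/: onset /g/, nucleus /u/, coda ∅.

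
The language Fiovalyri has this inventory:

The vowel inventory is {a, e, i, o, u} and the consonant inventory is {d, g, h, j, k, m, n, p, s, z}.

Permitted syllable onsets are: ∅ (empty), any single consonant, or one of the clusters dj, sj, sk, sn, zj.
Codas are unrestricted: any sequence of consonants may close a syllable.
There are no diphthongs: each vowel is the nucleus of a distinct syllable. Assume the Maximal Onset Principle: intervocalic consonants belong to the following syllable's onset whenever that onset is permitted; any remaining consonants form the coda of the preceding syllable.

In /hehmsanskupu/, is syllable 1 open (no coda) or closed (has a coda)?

closed

The vowels are e, a, u, u — 4 nuclei, so 4 syllables.
σ1/σ2 boundary: cluster /hms/ — the longest permitted-onset suffix is /s/; onset = /s/, preceding coda = /hm/.
σ2/σ3 boundary: cluster /nsk/ — the longest permitted-onset suffix is /sk/; onset = /sk/, preceding coda = /n/.
σ3/σ4 boundary: /p/ is a single consonant, so it becomes the next onset.
Putting it together: hehm.san.sku.pu.
Syllable 1 is /hehm/ with coda /hm/, so it is closed.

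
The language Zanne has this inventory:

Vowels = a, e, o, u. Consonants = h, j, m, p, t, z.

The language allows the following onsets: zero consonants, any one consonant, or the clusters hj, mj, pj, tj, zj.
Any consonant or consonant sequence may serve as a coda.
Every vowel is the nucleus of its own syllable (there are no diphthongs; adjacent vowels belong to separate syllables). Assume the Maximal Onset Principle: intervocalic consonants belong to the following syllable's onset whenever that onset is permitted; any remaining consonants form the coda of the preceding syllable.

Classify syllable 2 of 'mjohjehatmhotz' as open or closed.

Vowels present: o, e, a, o; each is a nucleus, giving 4 syllables.
/o…e/ gap (V1→V2): /hj/ is a licit onset in full, so it all attaches to the next syllable.
/e…a/ gap (V2→V3): /h/ → onset of the next syllable (single consonants are always licit onsets).
/a…o/ gap (V3→V4): /tmh/ — longest licit onset from the right is /h/, leaving /tm/ as coda.
So the parse is mjo.hje.hatm.hotz.
Syllable 2 is /hje/; it ends in its nucleus with no coda, so it is open.

open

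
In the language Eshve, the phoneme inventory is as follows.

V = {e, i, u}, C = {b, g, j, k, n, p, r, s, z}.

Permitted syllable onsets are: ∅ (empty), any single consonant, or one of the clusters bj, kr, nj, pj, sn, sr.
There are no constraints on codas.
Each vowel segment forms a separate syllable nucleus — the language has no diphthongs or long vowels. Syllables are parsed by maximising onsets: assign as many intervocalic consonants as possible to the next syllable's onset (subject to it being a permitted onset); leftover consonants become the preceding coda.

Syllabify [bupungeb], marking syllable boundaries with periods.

The vowels are u, u, e — 3 nuclei, so 3 syllables.
Between /u/ (V1) and /u/ (V2): /p/ is a single consonant, so it becomes the next onset.
Between /u/ (V2) and /e/ (V3): /ng/; trying suffixes from longest down, /g/ is the first permitted one, so coda /n/ | onset /g/.

bu.pun.geb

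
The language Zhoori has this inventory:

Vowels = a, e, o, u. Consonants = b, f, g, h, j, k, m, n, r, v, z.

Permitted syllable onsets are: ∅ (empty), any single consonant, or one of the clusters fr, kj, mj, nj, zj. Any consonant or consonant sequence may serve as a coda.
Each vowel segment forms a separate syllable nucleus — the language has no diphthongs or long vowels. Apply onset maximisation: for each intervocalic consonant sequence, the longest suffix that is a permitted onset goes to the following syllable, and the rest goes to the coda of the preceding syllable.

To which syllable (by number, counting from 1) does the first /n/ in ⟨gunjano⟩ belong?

Nuclei (vowels): u, a, o → 3 syllables.
σ1/σ2 boundary: /nj/ is a licit onset in full, so it all attaches to the next syllable.
σ2/σ3 boundary: /n/ → onset of the next syllable (single consonants are always licit onsets).
So the parse is gu.nja.no.
The first /n/ is in the onset of syllable 2 (/nja/).

2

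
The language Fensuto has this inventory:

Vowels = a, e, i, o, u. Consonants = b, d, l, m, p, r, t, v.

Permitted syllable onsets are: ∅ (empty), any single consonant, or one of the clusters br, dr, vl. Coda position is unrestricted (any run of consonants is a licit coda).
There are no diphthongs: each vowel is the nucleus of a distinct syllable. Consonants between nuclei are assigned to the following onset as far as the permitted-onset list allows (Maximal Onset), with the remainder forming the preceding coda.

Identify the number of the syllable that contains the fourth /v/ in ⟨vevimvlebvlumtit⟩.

Nuclei (vowels): e, i, e, u, i → 5 syllables.
/e…i/ gap (V1→V2): just /v/ — single C goes to the following onset.
/i…e/ gap (V2→V3): /mvl/ splits as /m/ + /vl/ (/vl/ is the longest suffix that is a licit onset).
/e…u/ gap (V3→V4): cluster /bvl/ — the longest permitted-onset suffix is /vl/; onset = /vl/, preceding coda = /b/.
/u…i/ gap (V4→V5): /mt/ — longest licit onset from the right is /t/, leaving /m/ as coda.
Putting it together: ve.vim.vleb.vlum.tit.
The fourth /v/ is in the onset of syllable 4 (/vlum/).

4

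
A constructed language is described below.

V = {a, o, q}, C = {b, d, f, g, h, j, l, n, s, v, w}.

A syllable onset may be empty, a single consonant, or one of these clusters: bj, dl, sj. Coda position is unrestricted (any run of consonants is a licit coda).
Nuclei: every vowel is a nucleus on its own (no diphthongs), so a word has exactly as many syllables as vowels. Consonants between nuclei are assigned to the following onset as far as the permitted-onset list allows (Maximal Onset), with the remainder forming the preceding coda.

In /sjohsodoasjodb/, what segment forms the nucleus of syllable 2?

o

Nuclei (vowels): o, o, o, a, o → 5 syllables.
The second nucleus (vowel 2 from the left) is /o/.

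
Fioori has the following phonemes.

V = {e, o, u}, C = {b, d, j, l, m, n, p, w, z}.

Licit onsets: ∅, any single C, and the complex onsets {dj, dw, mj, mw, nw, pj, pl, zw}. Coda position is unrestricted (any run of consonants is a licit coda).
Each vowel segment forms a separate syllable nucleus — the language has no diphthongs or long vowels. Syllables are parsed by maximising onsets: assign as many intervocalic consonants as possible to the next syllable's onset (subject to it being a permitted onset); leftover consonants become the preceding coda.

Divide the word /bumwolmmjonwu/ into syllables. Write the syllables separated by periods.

Vowels present: u, o, o, u; each is a nucleus, giving 4 syllables.
σ1/σ2 boundary: /mw/ is a licit onset in full, so it all attaches to the next syllable.
σ2/σ3 boundary: /lmmj/; trying suffixes from longest down, /mj/ is the first permitted one, so coda /lm/ | onset /mj/.
σ3/σ4 boundary: /nw/ is a licit onset in full, so it all attaches to the next syllable.

bu.mwolm.mjo.nwu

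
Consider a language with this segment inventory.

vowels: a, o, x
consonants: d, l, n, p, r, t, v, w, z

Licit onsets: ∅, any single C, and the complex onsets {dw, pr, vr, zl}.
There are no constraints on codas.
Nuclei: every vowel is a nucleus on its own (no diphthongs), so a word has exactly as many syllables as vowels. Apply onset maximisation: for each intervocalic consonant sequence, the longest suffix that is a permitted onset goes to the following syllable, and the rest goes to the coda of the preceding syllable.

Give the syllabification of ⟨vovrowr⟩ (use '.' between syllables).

vo.vrowr

Nuclei (vowels): o, o → 2 syllables.
Between /o/ (V1) and /o/ (V2): cluster /vr/ — /vr/ is itself a permitted onset, so the whole cluster goes right; preceding coda = ∅.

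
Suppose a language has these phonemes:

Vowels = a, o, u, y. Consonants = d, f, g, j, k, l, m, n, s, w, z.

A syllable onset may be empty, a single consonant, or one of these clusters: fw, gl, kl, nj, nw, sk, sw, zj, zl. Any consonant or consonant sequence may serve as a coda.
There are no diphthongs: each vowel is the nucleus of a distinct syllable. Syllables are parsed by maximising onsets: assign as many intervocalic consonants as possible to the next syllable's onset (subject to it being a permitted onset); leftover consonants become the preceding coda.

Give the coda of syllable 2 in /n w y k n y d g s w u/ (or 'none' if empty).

dg

Nuclei (vowels): y, y, u → 3 syllables.
σ1/σ2 boundary: /kn/ — longest licit onset from the right is /n/, leaving /k/ as coda.
σ2/σ3 boundary: /dgsw/ splits as /dg/ + /sw/ (/sw/ is the longest suffix that is a licit onset).
Putting it together: nwyk.nydg.swu.
Syllable 2 is /nydg/: onset /n/, nucleus /y/, coda /dg/.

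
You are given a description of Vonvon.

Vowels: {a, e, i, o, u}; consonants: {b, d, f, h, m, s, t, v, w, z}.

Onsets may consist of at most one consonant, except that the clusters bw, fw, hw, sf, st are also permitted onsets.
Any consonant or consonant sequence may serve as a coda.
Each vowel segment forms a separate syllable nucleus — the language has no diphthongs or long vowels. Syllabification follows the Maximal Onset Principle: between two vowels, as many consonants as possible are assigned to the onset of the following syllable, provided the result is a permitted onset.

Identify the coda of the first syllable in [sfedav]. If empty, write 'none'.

none

Nuclei (vowels): e, a → 2 syllables.
/e…a/ gap (V1→V2): /d/ is a single consonant, so it becomes the next onset.
Result: sfe.dav.
Syllable 1 is /sfe/: onset /sf/, nucleus /e/, coda ∅.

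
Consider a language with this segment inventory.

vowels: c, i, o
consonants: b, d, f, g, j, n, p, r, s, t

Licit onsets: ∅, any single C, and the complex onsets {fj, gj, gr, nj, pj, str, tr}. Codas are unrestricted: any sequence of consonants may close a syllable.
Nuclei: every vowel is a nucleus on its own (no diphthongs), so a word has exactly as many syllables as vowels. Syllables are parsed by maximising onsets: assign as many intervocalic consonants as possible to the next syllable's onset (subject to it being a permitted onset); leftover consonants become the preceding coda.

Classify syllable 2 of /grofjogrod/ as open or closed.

open

Nuclei (vowels): o, o, o → 3 syllables.
V1 /o/ – V2 /o/: /fj/ is a licit onset in full, so it all attaches to the next syllable.
V2 /o/ – V3 /o/: cluster /gr/ — /gr/ is itself a permitted onset, so the whole cluster goes right; preceding coda = ∅.
Result: gro.fjo.grod.
Syllable 2 is /fjo/; it ends in its nucleus with no coda, so it is open.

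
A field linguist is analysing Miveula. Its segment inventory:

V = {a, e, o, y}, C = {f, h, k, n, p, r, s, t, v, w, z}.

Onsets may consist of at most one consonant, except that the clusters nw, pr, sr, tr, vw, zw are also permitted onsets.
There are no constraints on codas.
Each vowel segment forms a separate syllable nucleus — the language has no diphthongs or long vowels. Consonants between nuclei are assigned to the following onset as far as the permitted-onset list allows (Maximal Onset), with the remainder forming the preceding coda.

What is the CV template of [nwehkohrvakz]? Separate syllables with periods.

Vowels present: e, o, a; each is a nucleus, giving 3 syllables.
Between /e/ (V1) and /o/ (V2): /hk/ splits as /h/ + /k/ (/k/ is the longest suffix that is a licit onset).
Between /o/ (V2) and /a/ (V3): /hrv/ splits as /hr/ + /v/ (/v/ is the longest suffix that is a licit onset).
So the parse is nweh.kohr.vakz.
Mapping each syllable to C/V: /nweh/ → CCVC, /kohr/ → CVCC, /vakz/ → CVCC.

CCVC.CVCC.CVCC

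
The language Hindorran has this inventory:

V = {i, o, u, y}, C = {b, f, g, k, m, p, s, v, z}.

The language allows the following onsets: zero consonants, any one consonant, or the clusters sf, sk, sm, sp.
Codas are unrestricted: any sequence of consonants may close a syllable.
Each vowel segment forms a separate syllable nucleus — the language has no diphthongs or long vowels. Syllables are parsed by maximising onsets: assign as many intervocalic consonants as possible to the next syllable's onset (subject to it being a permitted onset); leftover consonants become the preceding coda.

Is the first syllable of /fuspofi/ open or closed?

Nuclei (vowels): u, o, i → 3 syllables.
σ1/σ2 boundary: /sp/ is a licit onset in full, so it all attaches to the next syllable.
σ2/σ3 boundary: /f/ → onset of the next syllable (single consonants are always licit onsets).
Putting it together: fu.spo.fi.
Syllable 1 is /fu/; it ends in its nucleus with no coda, so it is open.

open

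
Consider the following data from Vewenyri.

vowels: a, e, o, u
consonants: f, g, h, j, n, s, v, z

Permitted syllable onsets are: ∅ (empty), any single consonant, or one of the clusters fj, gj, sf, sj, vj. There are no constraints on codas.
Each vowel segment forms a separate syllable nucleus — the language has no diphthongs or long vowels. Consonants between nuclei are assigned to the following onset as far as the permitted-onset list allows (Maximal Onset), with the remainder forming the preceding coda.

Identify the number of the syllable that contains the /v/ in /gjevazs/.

Nuclei (vowels): e, a → 2 syllables.
σ1/σ2 boundary: /v/ is a single consonant, so it becomes the next onset.
Putting it together: gje.vazs.
The /v/ is in the onset of syllable 2 (/vazs/).

2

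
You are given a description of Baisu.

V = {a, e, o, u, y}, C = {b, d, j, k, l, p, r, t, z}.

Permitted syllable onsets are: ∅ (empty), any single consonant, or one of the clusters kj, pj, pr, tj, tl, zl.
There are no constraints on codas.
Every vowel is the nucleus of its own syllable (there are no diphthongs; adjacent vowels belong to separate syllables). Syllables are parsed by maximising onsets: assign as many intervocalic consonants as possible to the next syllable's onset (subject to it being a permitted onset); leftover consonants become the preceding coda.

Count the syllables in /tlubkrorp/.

Vowels present: u, o; each is a nucleus, giving 2 syllables.

2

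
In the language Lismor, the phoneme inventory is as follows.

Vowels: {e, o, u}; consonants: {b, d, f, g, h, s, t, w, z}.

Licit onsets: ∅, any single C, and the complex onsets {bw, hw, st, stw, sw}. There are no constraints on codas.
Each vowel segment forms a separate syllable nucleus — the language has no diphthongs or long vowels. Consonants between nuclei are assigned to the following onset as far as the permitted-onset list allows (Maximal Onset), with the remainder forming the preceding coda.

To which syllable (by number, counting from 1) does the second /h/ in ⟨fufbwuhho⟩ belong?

3

Vowels present: u, u, o; each is a nucleus, giving 3 syllables.
/u…u/ gap (V1→V2): /fbw/; trying suffixes from longest down, /bw/ is the first permitted one, so coda /f/ | onset /bw/.
/u…o/ gap (V2→V3): /hh/ splits as /h/ + /h/ (/h/ is the longest suffix that is a licit onset).
Putting it together: fuf.bwuh.ho.
The second /h/ is in the onset of syllable 3 (/ho/).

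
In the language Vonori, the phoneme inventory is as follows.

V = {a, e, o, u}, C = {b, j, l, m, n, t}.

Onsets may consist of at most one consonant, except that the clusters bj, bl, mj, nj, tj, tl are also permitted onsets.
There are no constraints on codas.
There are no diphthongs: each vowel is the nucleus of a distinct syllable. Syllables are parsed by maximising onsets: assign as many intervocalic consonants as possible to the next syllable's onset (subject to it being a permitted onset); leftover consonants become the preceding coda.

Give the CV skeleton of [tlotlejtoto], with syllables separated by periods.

Nuclei (vowels): o, e, o, o → 4 syllables.
Between /o/ (V1) and /e/ (V2): /tl/ is a licit onset in full, so it all attaches to the next syllable.
Between /e/ (V2) and /o/ (V3): /jt/ — longest licit onset from the right is /t/, leaving /j/ as coda.
Between /o/ (V3) and /o/ (V4): just /t/ — single C goes to the following onset.
Syllabification: tlo.tlej.to.to.
Mapping each syllable to C/V: /tlo/ → CCV, /tlej/ → CCVC, /to/ → CV, /to/ → CV.

CCV.CCVC.CV.CV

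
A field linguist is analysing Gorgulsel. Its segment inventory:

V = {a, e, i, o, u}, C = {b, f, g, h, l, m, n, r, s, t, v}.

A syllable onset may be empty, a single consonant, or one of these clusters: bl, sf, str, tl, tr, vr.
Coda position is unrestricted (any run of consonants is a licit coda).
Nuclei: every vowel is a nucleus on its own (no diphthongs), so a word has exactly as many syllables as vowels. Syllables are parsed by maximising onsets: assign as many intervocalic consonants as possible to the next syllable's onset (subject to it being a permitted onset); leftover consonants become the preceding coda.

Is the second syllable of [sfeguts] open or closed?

Nuclei (vowels): e, u → 2 syllables.
Between /e/ (V1) and /u/ (V2): /g/ → onset of the next syllable (single consonants are always licit onsets).
Putting it together: sfe.guts.
Syllable 2 is /guts/ with coda /ts/, so it is closed.

closed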